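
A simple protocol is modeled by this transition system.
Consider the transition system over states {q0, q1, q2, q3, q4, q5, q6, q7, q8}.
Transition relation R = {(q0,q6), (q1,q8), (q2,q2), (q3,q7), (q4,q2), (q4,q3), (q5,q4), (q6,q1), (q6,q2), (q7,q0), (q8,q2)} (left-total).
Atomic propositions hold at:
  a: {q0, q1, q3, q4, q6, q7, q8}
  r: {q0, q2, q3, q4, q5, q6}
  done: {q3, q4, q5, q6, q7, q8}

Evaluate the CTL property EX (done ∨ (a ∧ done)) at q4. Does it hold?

Yes

Sat(a ∧ done) = {q3, q4, q6, q7, q8}
Sat(done ∨ (a ∧ done)) = {q3, q4, q5, q6, q7, q8}
Sat(EX (done ∨ (a ∧ done))) = {s : some successor in {q3, q4, q5, q6, q7, q8}} = {q0, q1, q3, q4, q5}
q4 ∈ Sat(EX (done ∨ (a ∧ done))) = {q0, q1, q3, q4, q5}, so the formula holds at q4.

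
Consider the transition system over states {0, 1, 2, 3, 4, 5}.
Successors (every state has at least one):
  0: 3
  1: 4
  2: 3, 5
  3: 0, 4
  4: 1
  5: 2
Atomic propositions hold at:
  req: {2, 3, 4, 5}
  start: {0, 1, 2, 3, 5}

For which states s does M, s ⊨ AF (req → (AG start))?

AG start: greatest fixpoint, start Z0 = {0, 1, 2, 3, 5}, keep only states in Sat with every successor in Z. Z1 = {0, 2, 5}; Z2 = {5}; Z3 = ∅; fixed.
Sat(AG start) = ∅
Sat(req → (AG start)) = {0, 1}
AF (req → (AG start)): least fixpoint, start Z0 = {0, 1}, add states with every successor in Z. Z1 = {0, 1, 4}; Z2 = {0, 1, 3, 4}; fixed.
Sat(AF (req → (AG start))) = {0, 1, 3, 4}

{0, 1, 3, 4}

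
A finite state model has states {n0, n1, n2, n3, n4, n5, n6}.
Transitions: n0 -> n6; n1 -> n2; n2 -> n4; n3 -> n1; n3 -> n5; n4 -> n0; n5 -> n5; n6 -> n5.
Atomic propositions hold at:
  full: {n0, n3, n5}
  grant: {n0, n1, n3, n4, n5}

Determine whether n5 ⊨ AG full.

AG full: greatest fixpoint, start Z0 = {n0, n3, n5}, keep only states in Sat with every successor in Z. Z1 = {n5}; fixed.
Sat(AG full) = {n5}
n5 ∈ Sat(AG full) = {n5}, so the formula holds at n5.

Yes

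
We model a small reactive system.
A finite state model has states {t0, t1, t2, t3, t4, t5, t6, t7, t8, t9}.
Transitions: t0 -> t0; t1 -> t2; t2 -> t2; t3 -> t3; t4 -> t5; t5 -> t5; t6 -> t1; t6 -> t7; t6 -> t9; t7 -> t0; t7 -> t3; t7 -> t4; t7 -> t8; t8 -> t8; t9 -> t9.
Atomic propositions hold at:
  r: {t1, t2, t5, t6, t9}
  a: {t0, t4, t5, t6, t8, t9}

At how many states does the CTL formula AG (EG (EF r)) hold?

5

EF r: least fixpoint, start Z0 = {t1, t2, t5, t6, t9}, add states with some successor in Z. Z1 = {t1, t2, t4, t5, t6, t9}; Z2 = {t1, t2, t4, t5, t6, t7, t9}; fixed.
Sat(EF r) = {t1, t2, t4, t5, t6, t7, t9}
EG (EF r): greatest fixpoint, start Z0 = {t1, t2, t4, t5, t6, t7, t9}, keep only states in Sat with some successor in Z. Already a fixed point.
Sat(EG (EF r)) = {t1, t2, t4, t5, t6, t7, t9}
AG (EG (EF r)): greatest fixpoint, start Z0 = {t1, t2, t4, t5, t6, t7, t9}, keep only states in Sat with every successor in Z. Z1 = {t1, t2, t4, t5, t6, t9}; Z2 = {t1, t2, t4, t5, t9}; fixed.
Sat(AG (EG (EF r))) = {t1, t2, t4, t5, t9}
|Sat(AG (EG (EF r)))| = |{t1, t2, t4, t5, t9}| = 5.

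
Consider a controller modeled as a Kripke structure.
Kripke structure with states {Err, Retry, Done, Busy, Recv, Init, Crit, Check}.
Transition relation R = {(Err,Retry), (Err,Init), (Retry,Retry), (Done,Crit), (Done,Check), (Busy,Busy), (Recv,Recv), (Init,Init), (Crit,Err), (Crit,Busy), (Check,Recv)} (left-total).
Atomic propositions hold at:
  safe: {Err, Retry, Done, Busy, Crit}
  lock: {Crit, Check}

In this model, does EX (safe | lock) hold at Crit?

Yes

Sat(safe | lock) = {Err, Retry, Done, Busy, Crit, Check}
Sat(EX (safe | lock)) = {s : some successor in {Err, Retry, Done, Busy, Crit, Check}} = {Err, Retry, Done, Busy, Crit}
Crit ∈ Sat(EX (safe | lock)) = {Err, Retry, Done, Busy, Crit}, so the formula holds at Crit.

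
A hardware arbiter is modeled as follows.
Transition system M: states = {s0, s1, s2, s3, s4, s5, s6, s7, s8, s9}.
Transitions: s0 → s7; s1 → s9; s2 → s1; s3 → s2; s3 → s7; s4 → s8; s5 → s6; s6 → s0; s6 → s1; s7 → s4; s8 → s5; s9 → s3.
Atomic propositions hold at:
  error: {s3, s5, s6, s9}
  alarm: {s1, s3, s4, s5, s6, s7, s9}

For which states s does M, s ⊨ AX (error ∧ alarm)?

{s1, s5, s8, s9}

Sat(error ∧ alarm) = {s3, s5, s6, s9}
Sat(AX (error ∧ alarm)) = {s : every successor in {s3, s5, s6, s9}} = {s1, s5, s8, s9}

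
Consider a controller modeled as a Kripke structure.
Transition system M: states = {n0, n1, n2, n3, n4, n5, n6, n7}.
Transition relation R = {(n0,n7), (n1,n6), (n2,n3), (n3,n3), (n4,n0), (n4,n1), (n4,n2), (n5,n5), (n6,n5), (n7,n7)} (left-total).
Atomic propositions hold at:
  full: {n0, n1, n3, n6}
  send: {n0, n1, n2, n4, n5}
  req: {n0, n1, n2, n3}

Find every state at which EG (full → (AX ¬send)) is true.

Sat(¬send) = {n3, n6, n7}
Sat(AX ¬send) = {s : every successor in {n3, n6, n7}} = {n0, n1, n2, n3, n7}
Sat(full → (AX ¬send)) = {n0, n1, n2, n3, n4, n5, n7}
EG (full → (AX ¬send)): greatest fixpoint, start Z0 = {n0, n1, n2, n3, n4, n5, n7}, keep only states in Sat with some successor in Z. Z1 = {n0, n2, n3, n4, n5, n7}; fixed.
Sat(EG (full → (AX ¬send))) = {n0, n2, n3, n4, n5, n7}

{n0, n2, n3, n4, n5, n7}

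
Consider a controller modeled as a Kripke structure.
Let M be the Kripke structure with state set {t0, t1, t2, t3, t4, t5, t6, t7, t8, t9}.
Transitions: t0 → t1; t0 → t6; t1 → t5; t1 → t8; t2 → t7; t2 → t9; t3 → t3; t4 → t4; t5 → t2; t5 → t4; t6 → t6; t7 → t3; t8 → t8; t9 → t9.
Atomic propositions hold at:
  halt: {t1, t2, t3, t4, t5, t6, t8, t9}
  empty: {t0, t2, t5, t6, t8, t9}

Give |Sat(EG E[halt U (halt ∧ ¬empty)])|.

Sat(¬empty) = {t1, t3, t4, t7}
Sat(halt ∧ ¬empty) = {t1, t3, t4}
E[halt U (halt ∧ ¬empty)]: least fixpoint, start Z0 = Sat((halt ∧ ¬empty)) = {t1, t3, t4}, add states in Sat(halt) with some successor in Z. Z1 = {t1, t3, t4, t5}; fixed.
Sat(E[halt U (halt ∧ ¬empty)]) = {t1, t3, t4, t5}
EG E[halt U (halt ∧ ¬empty)]: greatest fixpoint, start Z0 = {t1, t3, t4, t5}, keep only states in Sat with some successor in Z. Already a fixed point.
Sat(EG E[halt U (halt ∧ ¬empty)]) = {t1, t3, t4, t5}
|Sat(EG E[halt U (halt ∧ ¬empty)])| = |{t1, t3, t4, t5}| = 4.

4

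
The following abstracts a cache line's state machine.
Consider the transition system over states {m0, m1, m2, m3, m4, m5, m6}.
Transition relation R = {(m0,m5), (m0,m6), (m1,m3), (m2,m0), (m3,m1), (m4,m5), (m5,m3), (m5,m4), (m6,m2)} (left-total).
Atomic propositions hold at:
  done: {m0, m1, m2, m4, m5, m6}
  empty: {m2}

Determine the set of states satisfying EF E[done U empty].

E[done U empty]: least fixpoint, start Z0 = Sat(empty) = {m2}, add states in Sat(done) with some successor in Z. Z1 = {m2, m6}; Z2 = {m0, m2, m6}; fixed.
Sat(E[done U empty]) = {m0, m2, m6}
EF E[done U empty]: least fixpoint, start Z0 = {m0, m2, m6}, add states with some successor in Z. Already a fixed point.
Sat(EF E[done U empty]) = {m0, m2, m6}

{m0, m2, m6}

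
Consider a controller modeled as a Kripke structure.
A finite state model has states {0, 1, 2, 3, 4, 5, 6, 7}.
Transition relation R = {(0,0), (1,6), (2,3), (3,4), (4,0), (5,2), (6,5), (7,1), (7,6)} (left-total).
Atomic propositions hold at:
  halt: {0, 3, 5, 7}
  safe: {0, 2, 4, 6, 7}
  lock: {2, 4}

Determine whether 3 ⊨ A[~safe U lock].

Yes

Sat(~safe) = {1, 3, 5}
A[~safe U lock]: least fixpoint, start Z0 = Sat(lock) = {2, 4}, add states in Sat(~safe) with every successor in Z. Z1 = {2, 3, 4, 5}; fixed.
Sat(A[~safe U lock]) = {2, 3, 4, 5}
3 ∈ Sat(A[~safe U lock]) = {2, 3, 4, 5}, so the formula holds at 3.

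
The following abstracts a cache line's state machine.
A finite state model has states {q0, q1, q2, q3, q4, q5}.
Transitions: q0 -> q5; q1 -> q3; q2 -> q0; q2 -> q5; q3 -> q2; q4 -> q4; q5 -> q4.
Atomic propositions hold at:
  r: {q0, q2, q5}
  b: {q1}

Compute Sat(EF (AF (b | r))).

{q0, q1, q2, q3, q5}

Sat(b | r) = {q0, q1, q2, q5}
AF (b | r): least fixpoint, start Z0 = {q0, q1, q2, q5}, add states with every successor in Z. Z1 = {q0, q1, q2, q3, q5}; fixed.
Sat(AF (b | r)) = {q0, q1, q2, q3, q5}
EF (AF (b | r)): least fixpoint, start Z0 = {q0, q1, q2, q3, q5}, add states with some successor in Z. Already a fixed point.
Sat(EF (AF (b | r))) = {q0, q1, q2, q3, q5}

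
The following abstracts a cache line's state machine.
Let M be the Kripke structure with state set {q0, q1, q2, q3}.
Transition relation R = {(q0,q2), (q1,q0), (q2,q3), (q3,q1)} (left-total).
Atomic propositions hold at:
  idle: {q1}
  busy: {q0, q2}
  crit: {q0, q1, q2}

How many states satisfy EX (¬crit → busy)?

Sat(¬crit) = {q3}
Sat(¬crit → busy) = {q0, q1, q2}
Sat(EX (¬crit → busy)) = {s : some successor in {q0, q1, q2}} = {q0, q1, q3}
|Sat(EX (¬crit → busy))| = |{q0, q1, q3}| = 3.

3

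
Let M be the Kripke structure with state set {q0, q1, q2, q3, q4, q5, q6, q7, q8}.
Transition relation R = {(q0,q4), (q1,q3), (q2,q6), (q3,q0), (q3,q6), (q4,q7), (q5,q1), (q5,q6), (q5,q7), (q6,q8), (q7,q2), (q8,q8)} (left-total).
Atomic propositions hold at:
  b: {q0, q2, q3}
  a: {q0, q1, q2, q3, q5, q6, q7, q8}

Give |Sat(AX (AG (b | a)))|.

Sat(b | a) = {q0, q1, q2, q3, q5, q6, q7, q8}
AG (b | a): greatest fixpoint, start Z0 = {q0, q1, q2, q3, q5, q6, q7, q8}, keep only states in Sat with every successor in Z. Z1 = {q1, q2, q3, q5, q6, q7, q8}; Z2 = {q1, q2, q5, q6, q7, q8}; Z3 = {q2, q5, q6, q7, q8}; Z4 = {q2, q6, q7, q8}; fixed.
Sat(AG (b | a)) = {q2, q6, q7, q8}
Sat(AX (AG (b | a))) = {s : every successor in {q2, q6, q7, q8}} = {q2, q4, q6, q7, q8}
|Sat(AX (AG (b | a)))| = |{q2, q4, q6, q7, q8}| = 5.

5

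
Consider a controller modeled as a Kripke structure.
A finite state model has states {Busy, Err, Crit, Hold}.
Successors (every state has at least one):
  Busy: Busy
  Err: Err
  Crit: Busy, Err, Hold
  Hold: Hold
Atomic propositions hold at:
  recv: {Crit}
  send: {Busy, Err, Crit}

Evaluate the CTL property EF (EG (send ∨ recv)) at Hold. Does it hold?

No

Sat(send ∨ recv) = {Busy, Err, Crit}
EG (send ∨ recv): greatest fixpoint, start Z0 = {Busy, Err, Crit}, keep only states in Sat with some successor in Z. Already a fixed point.
Sat(EG (send ∨ recv)) = {Busy, Err, Crit}
EF (EG (send ∨ recv)): least fixpoint, start Z0 = {Busy, Err, Crit}, add states with some successor in Z. Already a fixed point.
Sat(EF (EG (send ∨ recv))) = {Busy, Err, Crit}
Hold ∉ Sat(EF (EG (send ∨ recv))) = {Busy, Err, Crit}, so the formula does not hold at Hold.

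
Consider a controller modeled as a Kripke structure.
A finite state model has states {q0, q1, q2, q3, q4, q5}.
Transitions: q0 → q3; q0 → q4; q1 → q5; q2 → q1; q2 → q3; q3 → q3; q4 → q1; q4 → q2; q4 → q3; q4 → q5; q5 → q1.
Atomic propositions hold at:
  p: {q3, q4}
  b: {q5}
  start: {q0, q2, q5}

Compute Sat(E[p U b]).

{q4, q5}

E[p U b]: least fixpoint, start Z0 = Sat(b) = {q5}, add states in Sat(p) with some successor in Z. Z1 = {q4, q5}; fixed.
Sat(E[p U b]) = {q4, q5}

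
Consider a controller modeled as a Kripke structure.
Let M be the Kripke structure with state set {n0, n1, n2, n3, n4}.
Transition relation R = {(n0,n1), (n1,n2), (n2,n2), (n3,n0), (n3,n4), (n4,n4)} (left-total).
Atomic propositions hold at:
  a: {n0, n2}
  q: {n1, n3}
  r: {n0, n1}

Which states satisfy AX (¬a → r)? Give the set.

{n0, n1, n2}

Sat(¬a) = {n1, n3, n4}
Sat(¬a → r) = {n0, n1, n2}
Sat(AX (¬a → r)) = {s : every successor in {n0, n1, n2}} = {n0, n1, n2}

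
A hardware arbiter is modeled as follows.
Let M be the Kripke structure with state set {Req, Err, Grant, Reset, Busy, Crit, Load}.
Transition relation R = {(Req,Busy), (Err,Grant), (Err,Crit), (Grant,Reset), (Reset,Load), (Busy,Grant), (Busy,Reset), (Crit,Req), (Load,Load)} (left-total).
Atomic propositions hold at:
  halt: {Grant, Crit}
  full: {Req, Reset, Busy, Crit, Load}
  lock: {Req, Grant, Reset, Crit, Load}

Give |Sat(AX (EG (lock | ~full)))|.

4

Sat(~full) = {Err, Grant}
Sat(lock | ~full) = {Req, Err, Grant, Reset, Crit, Load}
EG (lock | ~full): greatest fixpoint, start Z0 = {Req, Err, Grant, Reset, Crit, Load}, keep only states in Sat with some successor in Z. Z1 = {Err, Grant, Reset, Crit, Load}; Z2 = {Err, Grant, Reset, Load}; fixed.
Sat(EG (lock | ~full)) = {Err, Grant, Reset, Load}
Sat(AX (EG (lock | ~full))) = {s : every successor in {Err, Grant, Reset, Load}} = {Grant, Reset, Busy, Load}
|Sat(AX (EG (lock | ~full)))| = |{Grant, Reset, Busy, Load}| = 4.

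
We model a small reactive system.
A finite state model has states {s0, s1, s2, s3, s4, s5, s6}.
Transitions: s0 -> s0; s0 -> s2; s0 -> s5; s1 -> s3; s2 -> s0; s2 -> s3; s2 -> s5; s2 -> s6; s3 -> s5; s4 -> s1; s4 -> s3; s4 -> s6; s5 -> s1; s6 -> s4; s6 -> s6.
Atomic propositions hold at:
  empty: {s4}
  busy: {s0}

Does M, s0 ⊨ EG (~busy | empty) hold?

Sat(~busy) = {s1, s2, s3, s4, s5, s6}
Sat(~busy | empty) = {s1, s2, s3, s4, s5, s6}
EG (~busy | empty): greatest fixpoint, start Z0 = {s1, s2, s3, s4, s5, s6}, keep only states in Sat with some successor in Z. Already a fixed point.
Sat(EG (~busy | empty)) = {s1, s2, s3, s4, s5, s6}
s0 ∉ Sat(EG (~busy | empty)) = {s1, s2, s3, s4, s5, s6}, so the formula does not hold at s0.

No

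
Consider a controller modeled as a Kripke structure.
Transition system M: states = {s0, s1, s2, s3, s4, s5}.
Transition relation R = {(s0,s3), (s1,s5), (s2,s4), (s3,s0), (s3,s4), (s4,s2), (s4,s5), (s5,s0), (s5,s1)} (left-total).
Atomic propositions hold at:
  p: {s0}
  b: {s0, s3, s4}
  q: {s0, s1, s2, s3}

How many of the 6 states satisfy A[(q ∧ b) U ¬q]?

2

Sat(q ∧ b) = {s0, s3}
Sat(¬q) = {s4, s5}
A[(q ∧ b) U ¬q]: least fixpoint, start Z0 = Sat(¬q) = {s4, s5}, add states in Sat(q ∧ b) with every successor in Z. Already a fixed point.
Sat(A[(q ∧ b) U ¬q]) = {s4, s5}
|Sat(A[(q ∧ b) U ¬q])| = |{s4, s5}| = 2.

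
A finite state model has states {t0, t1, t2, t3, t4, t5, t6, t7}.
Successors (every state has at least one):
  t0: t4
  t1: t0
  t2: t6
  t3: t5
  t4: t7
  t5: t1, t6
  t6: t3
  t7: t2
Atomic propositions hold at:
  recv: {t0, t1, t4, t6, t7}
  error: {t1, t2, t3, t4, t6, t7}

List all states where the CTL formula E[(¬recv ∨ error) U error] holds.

Sat(¬recv) = {t2, t3, t5}
Sat(¬recv ∨ error) = {t1, t2, t3, t4, t5, t6, t7}
E[(¬recv ∨ error) U error]: least fixpoint, start Z0 = Sat(error) = {t1, t2, t3, t4, t6, t7}, add states in Sat(¬recv ∨ error) with some successor in Z. Z1 = {t1, t2, t3, t4, t5, t6, t7}; fixed.
Sat(E[(¬recv ∨ error) U error]) = {t1, t2, t3, t4, t5, t6, t7}

{t1, t2, t3, t4, t5, t6, t7}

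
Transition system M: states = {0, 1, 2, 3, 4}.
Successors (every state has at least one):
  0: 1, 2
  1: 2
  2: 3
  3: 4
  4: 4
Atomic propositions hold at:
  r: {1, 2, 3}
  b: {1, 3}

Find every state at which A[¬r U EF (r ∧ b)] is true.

Sat(¬r) = {0, 4}
Sat(r ∧ b) = {1, 3}
EF (r ∧ b): least fixpoint, start Z0 = {1, 3}, add states with some successor in Z. Z1 = {0, 1, 2, 3}; fixed.
Sat(EF (r ∧ b)) = {0, 1, 2, 3}
A[¬r U EF (r ∧ b)]: least fixpoint, start Z0 = Sat(EF (r ∧ b)) = {0, 1, 2, 3}, add states in Sat(¬r) with every successor in Z. Already a fixed point.
Sat(A[¬r U EF (r ∧ b)]) = {0, 1, 2, 3}

{0, 1, 2, 3}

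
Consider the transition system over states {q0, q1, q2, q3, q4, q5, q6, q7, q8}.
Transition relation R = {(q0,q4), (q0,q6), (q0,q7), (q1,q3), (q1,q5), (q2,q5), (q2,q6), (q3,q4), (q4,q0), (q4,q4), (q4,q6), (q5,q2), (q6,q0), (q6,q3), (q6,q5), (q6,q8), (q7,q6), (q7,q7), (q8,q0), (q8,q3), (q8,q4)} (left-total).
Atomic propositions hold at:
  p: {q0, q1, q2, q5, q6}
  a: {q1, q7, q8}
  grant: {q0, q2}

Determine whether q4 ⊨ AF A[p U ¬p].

Yes

Sat(¬p) = {q3, q4, q7, q8}
A[p U ¬p]: least fixpoint, start Z0 = Sat(¬p) = {q3, q4, q7, q8}, add states in Sat(p) with every successor in Z. Already a fixed point.
Sat(A[p U ¬p]) = {q3, q4, q7, q8}
AF A[p U ¬p]: least fixpoint, start Z0 = {q3, q4, q7, q8}, add states with every successor in Z. Already a fixed point.
Sat(AF A[p U ¬p]) = {q3, q4, q7, q8}
q4 ∈ Sat(AF A[p U ¬p]) = {q3, q4, q7, q8}, so the formula holds at q4.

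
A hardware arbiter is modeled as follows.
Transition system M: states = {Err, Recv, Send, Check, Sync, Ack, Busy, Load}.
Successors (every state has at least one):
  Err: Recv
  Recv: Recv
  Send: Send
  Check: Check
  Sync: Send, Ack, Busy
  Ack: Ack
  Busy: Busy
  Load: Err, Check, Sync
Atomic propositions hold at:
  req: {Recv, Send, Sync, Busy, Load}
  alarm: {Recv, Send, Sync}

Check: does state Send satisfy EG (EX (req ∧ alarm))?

Yes

Sat(req ∧ alarm) = {Recv, Send, Sync}
Sat(EX (req ∧ alarm)) = {s : some successor in {Recv, Send, Sync}} = {Err, Recv, Send, Sync, Load}
EG (EX (req ∧ alarm)): greatest fixpoint, start Z0 = {Err, Recv, Send, Sync, Load}, keep only states in Sat with some successor in Z. Already a fixed point.
Sat(EG (EX (req ∧ alarm))) = {Err, Recv, Send, Sync, Load}
Send ∈ Sat(EG (EX (req ∧ alarm))) = {Err, Recv, Send, Sync, Load}, so the formula holds at Send.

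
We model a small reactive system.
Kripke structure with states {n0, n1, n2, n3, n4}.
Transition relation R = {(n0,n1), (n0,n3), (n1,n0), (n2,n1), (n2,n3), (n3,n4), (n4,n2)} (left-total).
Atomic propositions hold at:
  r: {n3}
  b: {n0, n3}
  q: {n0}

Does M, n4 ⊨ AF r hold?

No

AF r: least fixpoint, start Z0 = {n3}, add states with every successor in Z. Already a fixed point.
Sat(AF r) = {n3}
n4 ∉ Sat(AF r) = {n3}, so the formula does not hold at n4.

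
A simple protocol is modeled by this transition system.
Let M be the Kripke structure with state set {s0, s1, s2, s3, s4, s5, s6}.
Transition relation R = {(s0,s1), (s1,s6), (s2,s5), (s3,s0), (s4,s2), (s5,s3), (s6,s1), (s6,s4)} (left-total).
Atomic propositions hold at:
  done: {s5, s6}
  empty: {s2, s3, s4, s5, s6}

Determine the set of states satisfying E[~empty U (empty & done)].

{s0, s1, s5, s6}

Sat(~empty) = {s0, s1}
Sat(empty & done) = {s5, s6}
E[~empty U (empty & done)]: least fixpoint, start Z0 = Sat((empty & done)) = {s5, s6}, add states in Sat(~empty) with some successor in Z. Z1 = {s1, s5, s6}; Z2 = {s0, s1, s5, s6}; fixed.
Sat(E[~empty U (empty & done)]) = {s0, s1, s5, s6}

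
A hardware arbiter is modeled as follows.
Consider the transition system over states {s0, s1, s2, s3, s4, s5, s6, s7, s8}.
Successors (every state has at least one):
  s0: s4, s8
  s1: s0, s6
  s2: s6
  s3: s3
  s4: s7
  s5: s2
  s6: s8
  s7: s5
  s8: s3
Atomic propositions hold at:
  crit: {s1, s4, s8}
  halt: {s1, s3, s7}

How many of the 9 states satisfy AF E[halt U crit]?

E[halt U crit]: least fixpoint, start Z0 = Sat(crit) = {s1, s4, s8}, add states in Sat(halt) with some successor in Z. Already a fixed point.
Sat(E[halt U crit]) = {s1, s4, s8}
AF E[halt U crit]: least fixpoint, start Z0 = {s1, s4, s8}, add states with every successor in Z. Z1 = {s0, s1, s4, s6, s8}; Z2 = {s0, s1, s2, s4, s6, s8}; Z3 = {s0, s1, s2, s4, s5, s6, s8}; Z4 = {s0, s1, s2, s4, s5, s6, s7, s8}; fixed.
Sat(AF E[halt U crit]) = {s0, s1, s2, s4, s5, s6, s7, s8}
|Sat(AF E[halt U crit])| = |{s0, s1, s2, s4, s5, s6, s7, s8}| = 8.

8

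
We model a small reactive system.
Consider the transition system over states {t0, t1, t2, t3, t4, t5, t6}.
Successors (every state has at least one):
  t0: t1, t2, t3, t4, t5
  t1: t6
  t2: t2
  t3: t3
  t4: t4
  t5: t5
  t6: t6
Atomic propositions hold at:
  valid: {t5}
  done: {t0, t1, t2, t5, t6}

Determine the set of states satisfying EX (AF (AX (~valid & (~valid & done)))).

{t0, t1, t2, t6}

Sat(~valid) = {t0, t1, t2, t3, t4, t6}
Sat(~valid & done) = {t0, t1, t2, t6}
Sat(~valid & (~valid & done)) = {t0, t1, t2, t6}
Sat(AX (~valid & (~valid & done))) = {s : every successor in {t0, t1, t2, t6}} = {t1, t2, t6}
AF (AX (~valid & (~valid & done))): least fixpoint, start Z0 = {t1, t2, t6}, add states with every successor in Z. Already a fixed point.
Sat(AF (AX (~valid & (~valid & done)))) = {t1, t2, t6}
Sat(EX (AF (AX (~valid & (~valid & done))))) = {s : some successor in {t1, t2, t6}} = {t0, t1, t2, t6}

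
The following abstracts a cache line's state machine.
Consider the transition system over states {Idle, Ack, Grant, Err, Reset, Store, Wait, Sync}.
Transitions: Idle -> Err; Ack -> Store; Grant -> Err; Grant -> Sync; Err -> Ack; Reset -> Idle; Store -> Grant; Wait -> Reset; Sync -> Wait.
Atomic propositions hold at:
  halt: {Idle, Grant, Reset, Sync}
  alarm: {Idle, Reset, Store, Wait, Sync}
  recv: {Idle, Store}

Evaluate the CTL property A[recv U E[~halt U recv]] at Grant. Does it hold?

No

Sat(~halt) = {Ack, Err, Store, Wait}
E[~halt U recv]: least fixpoint, start Z0 = Sat(recv) = {Idle, Store}, add states in Sat(~halt) with some successor in Z. Z1 = {Idle, Ack, Store}; Z2 = {Idle, Ack, Err, Store}; fixed.
Sat(E[~halt U recv]) = {Idle, Ack, Err, Store}
A[recv U E[~halt U recv]]: least fixpoint, start Z0 = Sat(E[~halt U recv]) = {Idle, Ack, Err, Store}, add states in Sat(recv) with every successor in Z. Already a fixed point.
Sat(A[recv U E[~halt U recv]]) = {Idle, Ack, Err, Store}
Grant ∉ Sat(A[recv U E[~halt U recv]]) = {Idle, Ack, Err, Store}, so the formula does not hold at Grant.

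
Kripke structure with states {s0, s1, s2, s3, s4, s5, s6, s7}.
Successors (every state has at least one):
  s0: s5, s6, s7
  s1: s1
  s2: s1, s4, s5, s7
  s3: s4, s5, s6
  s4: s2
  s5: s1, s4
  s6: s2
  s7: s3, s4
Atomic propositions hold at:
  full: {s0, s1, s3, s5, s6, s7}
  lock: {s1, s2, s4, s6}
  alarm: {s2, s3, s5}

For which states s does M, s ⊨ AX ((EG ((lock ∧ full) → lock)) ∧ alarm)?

Sat(lock ∧ full) = {s1, s6}
Sat((lock ∧ full) → lock) = {s0, s1, s2, s3, s4, s5, s6, s7}
EG ((lock ∧ full) → lock): greatest fixpoint, start Z0 = {s0, s1, s2, s3, s4, s5, s6, s7}, keep only states in Sat with some successor in Z. Already a fixed point.
Sat(EG ((lock ∧ full) → lock)) = {s0, s1, s2, s3, s4, s5, s6, s7}
Sat((EG ((lock ∧ full) → lock)) ∧ alarm) = {s2, s3, s5}
Sat(AX ((EG ((lock ∧ full) → lock)) ∧ alarm)) = {s : every successor in {s2, s3, s5}} = {s4, s6}

{s4, s6}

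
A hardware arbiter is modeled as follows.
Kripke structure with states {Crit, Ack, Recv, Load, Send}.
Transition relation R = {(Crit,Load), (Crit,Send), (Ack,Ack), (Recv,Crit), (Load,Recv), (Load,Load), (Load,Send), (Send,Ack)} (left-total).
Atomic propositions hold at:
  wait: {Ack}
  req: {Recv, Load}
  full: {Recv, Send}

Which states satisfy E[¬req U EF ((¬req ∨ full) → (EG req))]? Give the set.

{Crit, Recv, Load}

Sat(¬req) = {Crit, Ack, Send}
Sat(¬req ∨ full) = {Crit, Ack, Recv, Send}
EG req: greatest fixpoint, start Z0 = {Recv, Load}, keep only states in Sat with some successor in Z. Z1 = {Load}; fixed.
Sat(EG req) = {Load}
Sat((¬req ∨ full) → (EG req)) = {Load}
EF ((¬req ∨ full) → (EG req)): least fixpoint, start Z0 = {Load}, add states with some successor in Z. Z1 = {Crit, Load}; Z2 = {Crit, Recv, Load}; fixed.
Sat(EF ((¬req ∨ full) → (EG req))) = {Crit, Recv, Load}
E[¬req U EF ((¬req ∨ full) → (EG req))]: least fixpoint, start Z0 = Sat(EF ((¬req ∨ full) → (EG req))) = {Crit, Recv, Load}, add states in Sat(¬req) with some successor in Z. Already a fixed point.
Sat(E[¬req U EF ((¬req ∨ full) → (EG req))]) = {Crit, Recv, Load}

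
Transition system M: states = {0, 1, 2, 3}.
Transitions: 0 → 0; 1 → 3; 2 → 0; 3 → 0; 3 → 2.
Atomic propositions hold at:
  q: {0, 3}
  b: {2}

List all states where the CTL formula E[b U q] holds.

{0, 2, 3}

E[b U q]: least fixpoint, start Z0 = Sat(q) = {0, 3}, add states in Sat(b) with some successor in Z. Z1 = {0, 2, 3}; fixed.
Sat(E[b U q]) = {0, 2, 3}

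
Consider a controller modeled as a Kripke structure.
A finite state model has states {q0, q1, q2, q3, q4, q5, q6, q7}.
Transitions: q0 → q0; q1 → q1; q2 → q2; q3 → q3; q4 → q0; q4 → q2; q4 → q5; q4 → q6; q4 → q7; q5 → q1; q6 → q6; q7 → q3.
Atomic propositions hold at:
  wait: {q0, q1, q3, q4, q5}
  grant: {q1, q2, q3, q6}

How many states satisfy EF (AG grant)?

AG grant: greatest fixpoint, start Z0 = {q1, q2, q3, q6}, keep only states in Sat with every successor in Z. Already a fixed point.
Sat(AG grant) = {q1, q2, q3, q6}
EF (AG grant): least fixpoint, start Z0 = {q1, q2, q3, q6}, add states with some successor in Z. Z1 = {q1, q2, q3, q4, q5, q6, q7}; fixed.
Sat(EF (AG grant)) = {q1, q2, q3, q4, q5, q6, q7}
|Sat(EF (AG grant))| = |{q1, q2, q3, q4, q5, q6, q7}| = 7.

7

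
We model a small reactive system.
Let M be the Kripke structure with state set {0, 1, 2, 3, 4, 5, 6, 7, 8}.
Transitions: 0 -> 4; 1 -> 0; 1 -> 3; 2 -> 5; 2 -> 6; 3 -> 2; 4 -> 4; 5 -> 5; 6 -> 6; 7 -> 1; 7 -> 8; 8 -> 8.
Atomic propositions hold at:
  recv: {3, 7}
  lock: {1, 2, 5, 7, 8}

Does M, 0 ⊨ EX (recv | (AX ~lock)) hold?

Yes

Sat(~lock) = {0, 3, 4, 6}
Sat(AX ~lock) = {s : every successor in {0, 3, 4, 6}} = {0, 1, 4, 6}
Sat(recv | (AX ~lock)) = {0, 1, 3, 4, 6, 7}
Sat(EX (recv | (AX ~lock))) = {s : some successor in {0, 1, 3, 4, 6, 7}} = {0, 1, 2, 4, 6, 7}
0 ∈ Sat(EX (recv | (AX ~lock))) = {0, 1, 2, 4, 6, 7}, so the formula holds at 0.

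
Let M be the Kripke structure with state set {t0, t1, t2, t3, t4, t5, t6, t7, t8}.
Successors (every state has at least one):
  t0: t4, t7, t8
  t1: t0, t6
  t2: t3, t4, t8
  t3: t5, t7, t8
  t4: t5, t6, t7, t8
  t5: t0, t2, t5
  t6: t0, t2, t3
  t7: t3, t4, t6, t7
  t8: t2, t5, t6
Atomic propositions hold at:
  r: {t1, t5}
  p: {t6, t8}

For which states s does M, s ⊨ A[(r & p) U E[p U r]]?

{t1, t5, t8}

Sat(r & p) = ∅
E[p U r]: least fixpoint, start Z0 = Sat(r) = {t1, t5}, add states in Sat(p) with some successor in Z. Z1 = {t1, t5, t8}; fixed.
Sat(E[p U r]) = {t1, t5, t8}
A[(r & p) U E[p U r]]: least fixpoint, start Z0 = Sat(E[p U r]) = {t1, t5, t8}, add states in Sat(r & p) with every successor in Z. Already a fixed point.
Sat(A[(r & p) U E[p U r]]) = {t1, t5, t8}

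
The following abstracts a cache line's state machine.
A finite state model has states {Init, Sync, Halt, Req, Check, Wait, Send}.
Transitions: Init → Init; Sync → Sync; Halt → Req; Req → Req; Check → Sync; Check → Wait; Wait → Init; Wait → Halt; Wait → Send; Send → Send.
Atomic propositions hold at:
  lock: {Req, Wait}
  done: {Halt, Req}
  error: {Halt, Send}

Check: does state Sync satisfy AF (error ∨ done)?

Sat(error ∨ done) = {Halt, Req, Send}
AF (error ∨ done): least fixpoint, start Z0 = {Halt, Req, Send}, add states with every successor in Z. Already a fixed point.
Sat(AF (error ∨ done)) = {Halt, Req, Send}
Sync ∉ Sat(AF (error ∨ done)) = {Halt, Req, Send}, so the formula does not hold at Sync.

No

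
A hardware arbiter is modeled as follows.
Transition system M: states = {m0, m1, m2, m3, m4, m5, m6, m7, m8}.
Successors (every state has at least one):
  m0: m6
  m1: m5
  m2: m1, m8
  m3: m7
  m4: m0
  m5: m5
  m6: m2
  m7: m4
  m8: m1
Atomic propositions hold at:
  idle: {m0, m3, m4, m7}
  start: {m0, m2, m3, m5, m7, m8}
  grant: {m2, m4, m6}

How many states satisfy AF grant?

AF grant: least fixpoint, start Z0 = {m2, m4, m6}, add states with every successor in Z. Z1 = {m0, m2, m4, m6, m7}; Z2 = {m0, m2, m3, m4, m6, m7}; fixed.
Sat(AF grant) = {m0, m2, m3, m4, m6, m7}
|Sat(AF grant)| = |{m0, m2, m3, m4, m6, m7}| = 6.

6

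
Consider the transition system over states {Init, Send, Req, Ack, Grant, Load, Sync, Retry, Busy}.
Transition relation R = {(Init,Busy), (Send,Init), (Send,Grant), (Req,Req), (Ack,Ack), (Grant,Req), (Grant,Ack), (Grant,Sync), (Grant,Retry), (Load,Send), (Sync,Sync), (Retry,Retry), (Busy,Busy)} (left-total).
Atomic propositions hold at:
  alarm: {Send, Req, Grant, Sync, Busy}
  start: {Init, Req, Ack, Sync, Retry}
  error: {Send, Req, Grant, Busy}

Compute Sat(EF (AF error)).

{Init, Send, Req, Grant, Load, Busy}

AF error: least fixpoint, start Z0 = {Send, Req, Grant, Busy}, add states with every successor in Z. Z1 = {Init, Send, Req, Grant, Load, Busy}; fixed.
Sat(AF error) = {Init, Send, Req, Grant, Load, Busy}
EF (AF error): least fixpoint, start Z0 = {Init, Send, Req, Grant, Load, Busy}, add states with some successor in Z. Already a fixed point.
Sat(EF (AF error)) = {Init, Send, Req, Grant, Load, Busy}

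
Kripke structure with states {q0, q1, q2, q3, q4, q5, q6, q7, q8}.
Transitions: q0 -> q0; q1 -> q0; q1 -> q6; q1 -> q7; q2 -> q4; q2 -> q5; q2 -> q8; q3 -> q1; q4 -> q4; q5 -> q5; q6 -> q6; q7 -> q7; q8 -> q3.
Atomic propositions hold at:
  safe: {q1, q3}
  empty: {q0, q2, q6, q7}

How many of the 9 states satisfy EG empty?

3

EG empty: greatest fixpoint, start Z0 = {q0, q2, q6, q7}, keep only states in Sat with some successor in Z. Z1 = {q0, q6, q7}; fixed.
Sat(EG empty) = {q0, q6, q7}
|Sat(EG empty)| = |{q0, q6, q7}| = 3.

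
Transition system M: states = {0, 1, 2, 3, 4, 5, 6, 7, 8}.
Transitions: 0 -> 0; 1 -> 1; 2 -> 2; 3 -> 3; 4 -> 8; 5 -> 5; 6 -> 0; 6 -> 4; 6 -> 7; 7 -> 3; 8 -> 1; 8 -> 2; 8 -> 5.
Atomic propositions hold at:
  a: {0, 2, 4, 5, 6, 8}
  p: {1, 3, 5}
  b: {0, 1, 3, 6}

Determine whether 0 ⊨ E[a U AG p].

No

AG p: greatest fixpoint, start Z0 = {1, 3, 5}, keep only states in Sat with every successor in Z. Already a fixed point.
Sat(AG p) = {1, 3, 5}
E[a U AG p]: least fixpoint, start Z0 = Sat(AG p) = {1, 3, 5}, add states in Sat(a) with some successor in Z. Z1 = {1, 3, 5, 8}; Z2 = {1, 3, 4, 5, 8}; Z3 = {1, 3, 4, 5, 6, 8}; fixed.
Sat(E[a U AG p]) = {1, 3, 4, 5, 6, 8}
0 ∉ Sat(E[a U AG p]) = {1, 3, 4, 5, 6, 8}, so the formula does not hold at 0.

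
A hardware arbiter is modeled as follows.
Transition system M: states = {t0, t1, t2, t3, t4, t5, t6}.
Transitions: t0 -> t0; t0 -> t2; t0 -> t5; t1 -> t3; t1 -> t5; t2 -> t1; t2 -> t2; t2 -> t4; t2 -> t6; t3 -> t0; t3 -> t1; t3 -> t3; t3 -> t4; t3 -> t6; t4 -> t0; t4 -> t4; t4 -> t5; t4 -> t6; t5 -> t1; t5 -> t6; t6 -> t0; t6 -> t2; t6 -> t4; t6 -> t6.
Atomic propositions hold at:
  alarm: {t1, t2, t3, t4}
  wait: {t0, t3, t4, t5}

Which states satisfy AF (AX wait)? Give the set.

Sat(AX wait) = {s : every successor in {t0, t3, t4, t5}} = {t1}
AF (AX wait): least fixpoint, start Z0 = {t1}, add states with every successor in Z. Already a fixed point.
Sat(AF (AX wait)) = {t1}

{t1}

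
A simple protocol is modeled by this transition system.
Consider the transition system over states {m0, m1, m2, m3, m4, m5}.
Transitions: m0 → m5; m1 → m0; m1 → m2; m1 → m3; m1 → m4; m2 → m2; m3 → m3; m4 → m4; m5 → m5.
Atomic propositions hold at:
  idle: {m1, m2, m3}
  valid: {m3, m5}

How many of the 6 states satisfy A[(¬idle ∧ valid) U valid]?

2

Sat(¬idle) = {m0, m4, m5}
Sat(¬idle ∧ valid) = {m5}
A[(¬idle ∧ valid) U valid]: least fixpoint, start Z0 = Sat(valid) = {m3, m5}, add states in Sat(¬idle ∧ valid) with every successor in Z. Already a fixed point.
Sat(A[(¬idle ∧ valid) U valid]) = {m3, m5}
|Sat(A[(¬idle ∧ valid) U valid])| = |{m3, m5}| = 2.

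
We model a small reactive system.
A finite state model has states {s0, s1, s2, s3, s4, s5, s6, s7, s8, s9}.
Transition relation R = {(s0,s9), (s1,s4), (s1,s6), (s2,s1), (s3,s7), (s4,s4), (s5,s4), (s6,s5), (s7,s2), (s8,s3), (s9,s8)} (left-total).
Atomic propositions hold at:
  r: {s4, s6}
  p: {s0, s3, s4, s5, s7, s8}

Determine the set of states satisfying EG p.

{s4, s5}

EG p: greatest fixpoint, start Z0 = {s0, s3, s4, s5, s7, s8}, keep only states in Sat with some successor in Z. Z1 = {s3, s4, s5, s8}; Z2 = {s4, s5, s8}; Z3 = {s4, s5}; fixed.
Sat(EG p) = {s4, s5}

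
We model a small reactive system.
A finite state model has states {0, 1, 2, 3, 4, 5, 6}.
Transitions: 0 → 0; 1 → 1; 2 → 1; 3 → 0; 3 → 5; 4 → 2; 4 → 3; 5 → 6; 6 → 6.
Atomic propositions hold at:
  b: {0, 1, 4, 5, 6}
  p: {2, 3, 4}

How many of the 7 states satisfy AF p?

AF p: least fixpoint, start Z0 = {2, 3, 4}, add states with every successor in Z. Already a fixed point.
Sat(AF p) = {2, 3, 4}
|Sat(AF p)| = |{2, 3, 4}| = 3.

3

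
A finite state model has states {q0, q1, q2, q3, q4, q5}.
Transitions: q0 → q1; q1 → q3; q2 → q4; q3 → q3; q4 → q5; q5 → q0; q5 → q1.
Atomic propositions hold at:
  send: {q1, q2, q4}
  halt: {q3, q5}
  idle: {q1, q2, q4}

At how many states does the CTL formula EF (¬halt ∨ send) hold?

Sat(¬halt) = {q0, q1, q2, q4}
Sat(¬halt ∨ send) = {q0, q1, q2, q4}
EF (¬halt ∨ send): least fixpoint, start Z0 = {q0, q1, q2, q4}, add states with some successor in Z. Z1 = {q0, q1, q2, q4, q5}; fixed.
Sat(EF (¬halt ∨ send)) = {q0, q1, q2, q4, q5}
|Sat(EF (¬halt ∨ send))| = |{q0, q1, q2, q4, q5}| = 5.

5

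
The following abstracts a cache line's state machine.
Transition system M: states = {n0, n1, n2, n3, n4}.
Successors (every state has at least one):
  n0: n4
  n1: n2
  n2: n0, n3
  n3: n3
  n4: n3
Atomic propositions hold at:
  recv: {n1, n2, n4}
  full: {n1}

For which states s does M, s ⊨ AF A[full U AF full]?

AF full: least fixpoint, start Z0 = {n1}, add states with every successor in Z. Already a fixed point.
Sat(AF full) = {n1}
A[full U AF full]: least fixpoint, start Z0 = Sat(AF full) = {n1}, add states in Sat(full) with every successor in Z. Already a fixed point.
Sat(A[full U AF full]) = {n1}
AF A[full U AF full]: least fixpoint, start Z0 = {n1}, add states with every successor in Z. Already a fixed point.
Sat(AF A[full U AF full]) = {n1}

{n1}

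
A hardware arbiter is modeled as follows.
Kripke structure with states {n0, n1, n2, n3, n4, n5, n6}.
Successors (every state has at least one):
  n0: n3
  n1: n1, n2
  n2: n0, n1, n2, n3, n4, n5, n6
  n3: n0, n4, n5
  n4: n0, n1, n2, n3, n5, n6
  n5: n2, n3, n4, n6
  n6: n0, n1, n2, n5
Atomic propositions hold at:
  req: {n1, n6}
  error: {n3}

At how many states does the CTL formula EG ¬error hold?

Sat(¬error) = {n0, n1, n2, n4, n5, n6}
EG ¬error: greatest fixpoint, start Z0 = {n0, n1, n2, n4, n5, n6}, keep only states in Sat with some successor in Z. Z1 = {n1, n2, n4, n5, n6}; fixed.
Sat(EG ¬error) = {n1, n2, n4, n5, n6}
|Sat(EG ¬error)| = |{n1, n2, n4, n5, n6}| = 5.

5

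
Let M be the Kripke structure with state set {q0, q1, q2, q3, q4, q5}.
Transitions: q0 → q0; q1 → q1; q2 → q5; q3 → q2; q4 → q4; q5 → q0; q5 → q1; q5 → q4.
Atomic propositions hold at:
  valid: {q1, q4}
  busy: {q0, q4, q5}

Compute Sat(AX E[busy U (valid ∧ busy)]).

{q2, q4}

Sat(valid ∧ busy) = {q4}
E[busy U (valid ∧ busy)]: least fixpoint, start Z0 = Sat((valid ∧ busy)) = {q4}, add states in Sat(busy) with some successor in Z. Z1 = {q4, q5}; fixed.
Sat(E[busy U (valid ∧ busy)]) = {q4, q5}
Sat(AX E[busy U (valid ∧ busy)]) = {s : every successor in {q4, q5}} = {q2, q4}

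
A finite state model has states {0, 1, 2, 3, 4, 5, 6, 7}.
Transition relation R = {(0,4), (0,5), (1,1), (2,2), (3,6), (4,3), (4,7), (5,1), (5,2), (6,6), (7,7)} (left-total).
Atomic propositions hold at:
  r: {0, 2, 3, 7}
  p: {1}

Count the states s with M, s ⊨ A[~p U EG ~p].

Sat(~p) = {0, 2, 3, 4, 5, 6, 7}
EG ~p: greatest fixpoint, start Z0 = {0, 2, 3, 4, 5, 6, 7}, keep only states in Sat with some successor in Z. Already a fixed point.
Sat(EG ~p) = {0, 2, 3, 4, 5, 6, 7}
A[~p U EG ~p]: least fixpoint, start Z0 = Sat(EG ~p) = {0, 2, 3, 4, 5, 6, 7}, add states in Sat(~p) with every successor in Z. Already a fixed point.
Sat(A[~p U EG ~p]) = {0, 2, 3, 4, 5, 6, 7}
|Sat(A[~p U EG ~p])| = |{0, 2, 3, 4, 5, 6, 7}| = 7.

7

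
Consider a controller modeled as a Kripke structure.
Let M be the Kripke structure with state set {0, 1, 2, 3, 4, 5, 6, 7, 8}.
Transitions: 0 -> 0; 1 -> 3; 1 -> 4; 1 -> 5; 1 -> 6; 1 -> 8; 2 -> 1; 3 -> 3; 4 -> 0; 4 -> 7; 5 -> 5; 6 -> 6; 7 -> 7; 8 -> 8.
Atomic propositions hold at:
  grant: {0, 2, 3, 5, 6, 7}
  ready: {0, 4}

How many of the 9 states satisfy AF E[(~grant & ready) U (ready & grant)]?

Sat(~grant) = {1, 4, 8}
Sat(~grant & ready) = {4}
Sat(ready & grant) = {0}
E[(~grant & ready) U (ready & grant)]: least fixpoint, start Z0 = Sat((ready & grant)) = {0}, add states in Sat(~grant & ready) with some successor in Z. Z1 = {0, 4}; fixed.
Sat(E[(~grant & ready) U (ready & grant)]) = {0, 4}
AF E[(~grant & ready) U (ready & grant)]: least fixpoint, start Z0 = {0, 4}, add states with every successor in Z. Already a fixed point.
Sat(AF E[(~grant & ready) U (ready & grant)]) = {0, 4}
|Sat(AF E[(~grant & ready) U (ready & grant)])| = |{0, 4}| = 2.

2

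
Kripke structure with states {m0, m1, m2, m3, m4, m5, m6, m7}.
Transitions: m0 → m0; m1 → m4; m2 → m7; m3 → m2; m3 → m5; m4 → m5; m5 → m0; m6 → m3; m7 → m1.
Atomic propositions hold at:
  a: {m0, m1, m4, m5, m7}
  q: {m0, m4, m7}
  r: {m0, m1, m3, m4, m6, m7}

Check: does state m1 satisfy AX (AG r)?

No

AG r: greatest fixpoint, start Z0 = {m0, m1, m3, m4, m6, m7}, keep only states in Sat with every successor in Z. Z1 = {m0, m1, m6, m7}; Z2 = {m0, m7}; Z3 = {m0}; fixed.
Sat(AG r) = {m0}
Sat(AX (AG r)) = {s : every successor in {m0}} = {m0, m5}
m1 ∉ Sat(AX (AG r)) = {m0, m5}, so the formula does not hold at m1.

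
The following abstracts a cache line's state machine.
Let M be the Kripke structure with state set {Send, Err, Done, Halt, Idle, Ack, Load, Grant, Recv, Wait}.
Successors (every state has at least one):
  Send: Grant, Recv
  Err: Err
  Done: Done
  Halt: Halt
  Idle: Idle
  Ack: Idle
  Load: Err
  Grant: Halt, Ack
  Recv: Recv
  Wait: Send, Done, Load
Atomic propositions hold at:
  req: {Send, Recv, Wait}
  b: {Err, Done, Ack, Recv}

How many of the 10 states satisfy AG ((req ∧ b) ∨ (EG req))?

1

Sat(req ∧ b) = {Recv}
EG req: greatest fixpoint, start Z0 = {Send, Recv, Wait}, keep only states in Sat with some successor in Z. Already a fixed point.
Sat(EG req) = {Send, Recv, Wait}
Sat((req ∧ b) ∨ (EG req)) = {Send, Recv, Wait}
AG ((req ∧ b) ∨ (EG req)): greatest fixpoint, start Z0 = {Send, Recv, Wait}, keep only states in Sat with every successor in Z. Z1 = {Recv}; fixed.
Sat(AG ((req ∧ b) ∨ (EG req))) = {Recv}
|Sat(AG ((req ∧ b) ∨ (EG req)))| = |{Recv}| = 1.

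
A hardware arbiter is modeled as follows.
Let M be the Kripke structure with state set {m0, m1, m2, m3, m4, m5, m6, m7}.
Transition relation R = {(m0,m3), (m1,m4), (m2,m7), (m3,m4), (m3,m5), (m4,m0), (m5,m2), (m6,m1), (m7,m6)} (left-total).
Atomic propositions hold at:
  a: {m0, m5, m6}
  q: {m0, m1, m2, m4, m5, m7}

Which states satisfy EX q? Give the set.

Sat(EX q) = {s : some successor in {m0, m1, m2, m4, m5, m7}} = {m1, m2, m3, m4, m5, m6}

{m1, m2, m3, m4, m5, m6}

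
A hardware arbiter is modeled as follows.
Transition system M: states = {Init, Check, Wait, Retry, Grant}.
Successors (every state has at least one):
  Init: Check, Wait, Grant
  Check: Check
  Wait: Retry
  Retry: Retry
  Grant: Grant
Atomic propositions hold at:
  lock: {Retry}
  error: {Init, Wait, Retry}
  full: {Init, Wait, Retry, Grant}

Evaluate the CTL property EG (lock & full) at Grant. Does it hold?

No

Sat(lock & full) = {Retry}
EG (lock & full): greatest fixpoint, start Z0 = {Retry}, keep only states in Sat with some successor in Z. Already a fixed point.
Sat(EG (lock & full)) = {Retry}
Grant ∉ Sat(EG (lock & full)) = {Retry}, so the formula does not hold at Grant.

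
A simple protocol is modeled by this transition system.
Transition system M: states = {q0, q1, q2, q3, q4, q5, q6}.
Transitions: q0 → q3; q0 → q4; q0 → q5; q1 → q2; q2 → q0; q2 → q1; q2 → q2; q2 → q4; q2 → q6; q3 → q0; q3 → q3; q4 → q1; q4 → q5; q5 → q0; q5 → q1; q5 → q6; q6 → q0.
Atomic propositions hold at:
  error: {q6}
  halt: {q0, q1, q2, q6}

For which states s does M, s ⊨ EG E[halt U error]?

E[halt U error]: least fixpoint, start Z0 = Sat(error) = {q6}, add states in Sat(halt) with some successor in Z. Z1 = {q2, q6}; Z2 = {q1, q2, q6}; fixed.
Sat(E[halt U error]) = {q1, q2, q6}
EG E[halt U error]: greatest fixpoint, start Z0 = {q1, q2, q6}, keep only states in Sat with some successor in Z. Z1 = {q1, q2}; fixed.
Sat(EG E[halt U error]) = {q1, q2}

{q1, q2}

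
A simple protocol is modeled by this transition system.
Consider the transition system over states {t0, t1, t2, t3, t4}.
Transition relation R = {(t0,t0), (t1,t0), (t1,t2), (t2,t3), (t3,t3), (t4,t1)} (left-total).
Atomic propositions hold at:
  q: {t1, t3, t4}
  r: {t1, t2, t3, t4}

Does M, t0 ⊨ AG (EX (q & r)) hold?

No

Sat(q & r) = {t1, t3, t4}
Sat(EX (q & r)) = {s : some successor in {t1, t3, t4}} = {t2, t3, t4}
AG (EX (q & r)): greatest fixpoint, start Z0 = {t2, t3, t4}, keep only states in Sat with every successor in Z. Z1 = {t2, t3}; fixed.
Sat(AG (EX (q & r))) = {t2, t3}
t0 ∉ Sat(AG (EX (q & r))) = {t2, t3}, so the formula does not hold at t0.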